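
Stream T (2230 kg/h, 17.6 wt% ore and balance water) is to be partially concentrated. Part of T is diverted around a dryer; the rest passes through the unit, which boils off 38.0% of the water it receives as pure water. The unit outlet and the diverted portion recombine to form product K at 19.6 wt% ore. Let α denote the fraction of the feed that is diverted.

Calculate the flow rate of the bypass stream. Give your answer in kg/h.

All 2230×0.176 = 392.48 kg/h of ore reaches K, so K = 392.48/0.196 = 2002.4 kg/h and vapour = 227.55 kg/h.
The evaporator receives (1−α)·2230 of feed at 0.824 water and removes 0.380 of that water:
0.380×0.824×(1−α)×2230 = 227.55
(1−α) = 227.55/698.26 = 0.3259;  α = 0.6741.
Bypass flow = 0.6741×2230 = 1503.3 kg/h.

1503 kg/h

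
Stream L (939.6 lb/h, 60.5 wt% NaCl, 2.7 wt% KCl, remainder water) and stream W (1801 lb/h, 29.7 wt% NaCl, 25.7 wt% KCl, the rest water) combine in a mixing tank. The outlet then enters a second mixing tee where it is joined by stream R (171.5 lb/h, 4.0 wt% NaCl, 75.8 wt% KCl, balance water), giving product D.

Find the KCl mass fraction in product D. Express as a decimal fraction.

Overall, product flow = 2912.1 lb/h.
KCl in = 939.6×0.027 + 1801×0.257 + 171.5×0.758 = 618.22 lb/h.
KCl fraction in D = 0.212.

0.212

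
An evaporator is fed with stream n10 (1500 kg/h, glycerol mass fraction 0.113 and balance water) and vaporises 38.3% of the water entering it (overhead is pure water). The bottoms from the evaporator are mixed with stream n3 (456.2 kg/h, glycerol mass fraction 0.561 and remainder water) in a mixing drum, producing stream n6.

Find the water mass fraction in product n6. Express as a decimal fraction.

Vapour removed = 0.383×0.887×1500 = 509.58 kg/h; concentrate = 990.42 kg/h.
water reaching the mixer = 820.92 (from concentrate) + 456.2×0.439 = 1021.2 kg/h.
Product flow = 990.42 + 456.2 = 1446.6 kg/h; water fraction = 0.706.

0.706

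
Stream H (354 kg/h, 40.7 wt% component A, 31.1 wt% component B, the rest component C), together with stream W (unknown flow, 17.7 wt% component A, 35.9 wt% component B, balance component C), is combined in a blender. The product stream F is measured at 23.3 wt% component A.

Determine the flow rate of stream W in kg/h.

Let W be the unknown flow. Total out = 354 + W.
component A balance: 144.08 + 0.177·W = 0.233·(354 + W)
(0.177 − 0.233)·W = 0.233×354 − 144.08 = -61.596
W = -61.596 / -0.056 = 1099.9 kg/h

1100 kg/h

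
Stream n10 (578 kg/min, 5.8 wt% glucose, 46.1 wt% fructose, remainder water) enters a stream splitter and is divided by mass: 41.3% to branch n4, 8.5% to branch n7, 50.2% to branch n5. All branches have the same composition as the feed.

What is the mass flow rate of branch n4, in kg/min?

238.7 kg/min

Branch n4 flow = 0.413×578 = 238.71 kg/min.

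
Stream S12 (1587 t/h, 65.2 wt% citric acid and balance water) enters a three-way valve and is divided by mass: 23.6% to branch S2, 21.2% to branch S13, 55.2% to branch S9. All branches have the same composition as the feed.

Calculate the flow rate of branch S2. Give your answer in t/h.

374.5 t/h

Branch S2 flow = 0.236×1587 = 374.53 t/h.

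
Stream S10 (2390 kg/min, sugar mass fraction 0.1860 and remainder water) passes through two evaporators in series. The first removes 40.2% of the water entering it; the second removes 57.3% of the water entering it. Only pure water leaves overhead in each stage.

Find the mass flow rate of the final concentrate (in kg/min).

water in feed = 2390×0.814 = 1945.5 kg/min.
After stage 1: water left = (1−0.402)×1945.5 = 1163.4; stream total = 1607.9 kg/min.
After stage 2: water left = (1−0.573)×1163.4 = 496.77; final concentrate = 941.31 kg/min.

941.3 kg/min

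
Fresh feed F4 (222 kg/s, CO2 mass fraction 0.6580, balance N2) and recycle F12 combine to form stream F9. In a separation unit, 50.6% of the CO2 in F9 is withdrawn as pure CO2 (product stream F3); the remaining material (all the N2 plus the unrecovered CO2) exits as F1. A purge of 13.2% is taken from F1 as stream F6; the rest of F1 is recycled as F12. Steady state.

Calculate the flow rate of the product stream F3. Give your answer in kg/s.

129.4 kg/s

CO2 in F9: m_A = 222×0.658 + (1−0.132)·(1−0.506)·m_A, so m_A = 146.08/0.5712 = 255.73 kg/s.
Product F3 = 0.506×255.73 = 129.4 kg/s.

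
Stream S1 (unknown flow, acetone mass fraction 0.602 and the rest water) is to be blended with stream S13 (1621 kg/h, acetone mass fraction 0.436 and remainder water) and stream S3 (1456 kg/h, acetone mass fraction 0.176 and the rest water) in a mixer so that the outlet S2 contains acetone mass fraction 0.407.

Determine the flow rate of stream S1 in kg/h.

1484 kg/h

Let S1 be the unknown flow. Total out = 3077 + S1.
acetone balance: 963.01 + 0.602·S1 = 0.407·(3077 + S1)
(0.602 − 0.407)·S1 = 0.407×3077 − 963.01 = 289.33
S1 = 289.33 / 0.195 = 1483.7 kg/h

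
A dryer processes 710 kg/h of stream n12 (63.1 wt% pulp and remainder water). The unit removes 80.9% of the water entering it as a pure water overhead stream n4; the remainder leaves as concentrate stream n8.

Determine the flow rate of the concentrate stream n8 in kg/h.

498.1 kg/h

water entering = 710×0.369 = 261.99 kg/h; overhead removed = 0.809×261.99 = 211.95 kg/h.
Concentrate = 710 − 211.95 = 498.05 kg/h.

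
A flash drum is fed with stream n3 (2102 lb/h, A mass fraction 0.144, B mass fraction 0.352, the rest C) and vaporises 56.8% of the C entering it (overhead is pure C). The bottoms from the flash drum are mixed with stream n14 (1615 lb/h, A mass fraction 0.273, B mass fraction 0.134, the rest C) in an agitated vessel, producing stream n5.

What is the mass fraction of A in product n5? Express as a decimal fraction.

0.239

Vapour removed = 0.568×0.504×2102 = 601.74 lb/h; concentrate = 1500.3 lb/h.
A reaching the mixer = 302.69 (from concentrate) + 1615×0.273 = 743.58 lb/h.
Product flow = 1500.3 + 1615 = 3115.3 lb/h; A fraction = 0.239.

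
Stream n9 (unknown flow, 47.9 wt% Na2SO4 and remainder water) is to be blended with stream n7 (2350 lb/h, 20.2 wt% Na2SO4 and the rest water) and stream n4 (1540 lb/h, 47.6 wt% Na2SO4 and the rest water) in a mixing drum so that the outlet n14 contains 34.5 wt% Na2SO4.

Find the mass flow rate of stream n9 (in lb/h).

1002 lb/h

Let n9 be the unknown flow. Total out = 3890 + n9.
Na2SO4 balance: 1207.7 + 0.479·n9 = 0.345·(3890 + n9)
(0.479 − 0.345)·n9 = 0.345×3890 − 1207.7 = 134.31
n9 = 134.31 / 0.134 = 1002.3 lb/h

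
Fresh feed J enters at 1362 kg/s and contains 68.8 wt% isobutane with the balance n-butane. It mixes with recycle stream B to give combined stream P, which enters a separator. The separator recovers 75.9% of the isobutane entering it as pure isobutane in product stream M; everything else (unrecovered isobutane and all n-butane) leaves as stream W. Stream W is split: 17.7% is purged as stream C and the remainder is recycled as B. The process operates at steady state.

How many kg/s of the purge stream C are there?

n-butane enters only via J and leaves only via the purge: 1362×0.312 = 0.177×(n-butane in W), and the separator passes all n-butane, so n-butane in P = n-butane in W = 2400.8 kg/s.
isobutane in P: m_A = 1362×0.688 + (1−0.177)·(1−0.759)·m_A, so m_A = 937.06/0.8017 = 1168.9 kg/s.
W = (1−0.759)×1168.9 + 2400.8 = 2682.5 kg/s.
Purge C = 0.177×2682.5 = 474.81 kg/s.

474.8 kg/s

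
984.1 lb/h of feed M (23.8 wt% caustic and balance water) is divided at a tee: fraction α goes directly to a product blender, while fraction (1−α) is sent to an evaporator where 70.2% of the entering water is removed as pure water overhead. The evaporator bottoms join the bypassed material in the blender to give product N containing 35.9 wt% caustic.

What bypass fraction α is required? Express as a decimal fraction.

All 984.1×0.238 = 234.22 lb/h of caustic reaches N, so N = 234.22/0.359 = 652.41 lb/h and vapour = 331.69 lb/h.
The evaporator receives (1−α)·984.1 of feed at 0.762 water and removes 0.702 of that water:
0.702×0.762×(1−α)×984.1 = 331.69
(1−α) = 331.69/526.42 = 0.6301;  α = 0.3699.

0.370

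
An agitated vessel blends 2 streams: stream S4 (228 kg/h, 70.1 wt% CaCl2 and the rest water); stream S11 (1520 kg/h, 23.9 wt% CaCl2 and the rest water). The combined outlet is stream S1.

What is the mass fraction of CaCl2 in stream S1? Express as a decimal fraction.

0.2993

Total flow out = 228 + 1520 = 1748 kg/h.
CaCl2 in = 228×0.701 + 1520×0.239 = 523.11 kg/h.
CaCl2 mass fraction in S1 = 523.11/1748 = 0.2993.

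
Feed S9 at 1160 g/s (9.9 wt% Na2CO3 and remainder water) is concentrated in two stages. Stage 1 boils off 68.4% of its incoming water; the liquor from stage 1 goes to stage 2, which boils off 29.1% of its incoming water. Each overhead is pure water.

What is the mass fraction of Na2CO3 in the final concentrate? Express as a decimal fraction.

water in feed = 1160×0.901 = 1045.2 g/s.
After stage 1: water left = (1−0.684)×1045.2 = 330.27; stream total = 445.11 g/s.
After stage 2: water left = (1−0.291)×330.27 = 234.16; final concentrate = 349 g/s.
Na2CO3 fraction = 114.84/349 = 0.3291.

0.3291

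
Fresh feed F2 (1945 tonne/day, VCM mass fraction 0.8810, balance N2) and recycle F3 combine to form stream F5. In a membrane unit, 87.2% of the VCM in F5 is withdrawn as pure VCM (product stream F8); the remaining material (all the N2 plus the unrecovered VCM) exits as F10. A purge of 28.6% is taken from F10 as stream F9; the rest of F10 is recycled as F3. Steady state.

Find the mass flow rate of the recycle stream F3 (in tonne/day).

750.2 tonne/day

N2 enters only via F2 and leaves only via the purge: 1945×0.119 = 0.286×(N2 in F10), and the membrane unit passes all N2, so N2 in F5 = N2 in F10 = 809.28 tonne/day.
VCM in F5: m_A = 1945×0.881 + (1−0.286)·(1−0.872)·m_A, so m_A = 1713.5/0.9086 = 1885.9 tonne/day.
F10 = (1−0.872)×1885.9 + 809.28 = 1050.7 tonne/day.
Recycle F3 = (1−0.286)×1050.7 = 750.18 tonne/day.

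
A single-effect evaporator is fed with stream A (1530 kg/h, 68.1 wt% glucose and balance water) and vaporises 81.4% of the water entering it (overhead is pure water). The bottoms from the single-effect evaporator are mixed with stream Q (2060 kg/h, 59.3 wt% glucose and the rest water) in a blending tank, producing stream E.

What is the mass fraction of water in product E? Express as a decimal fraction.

Vapour removed = 0.814×0.319×1530 = 397.29 kg/h; concentrate = 1132.7 kg/h.
water reaching the mixer = 90.781 (from concentrate) + 2060×0.407 = 929.2 kg/h.
Product flow = 1132.7 + 2060 = 3192.7 kg/h; water fraction = 0.291.

0.291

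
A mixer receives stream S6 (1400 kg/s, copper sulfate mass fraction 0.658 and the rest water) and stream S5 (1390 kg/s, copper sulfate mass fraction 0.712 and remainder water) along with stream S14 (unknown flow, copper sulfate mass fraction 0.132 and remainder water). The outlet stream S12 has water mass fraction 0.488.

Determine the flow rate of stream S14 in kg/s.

Let S14 be the unknown flow. Total out = 2790 + S14.
water balance: 879.12 + 0.868·S14 = 0.488·(2790 + S14)
(0.868 − 0.488)·S14 = 0.488×2790 − 879.12 = 482.4
S14 = 482.4 / 0.380 = 1269.5 kg/s

1269 kg/s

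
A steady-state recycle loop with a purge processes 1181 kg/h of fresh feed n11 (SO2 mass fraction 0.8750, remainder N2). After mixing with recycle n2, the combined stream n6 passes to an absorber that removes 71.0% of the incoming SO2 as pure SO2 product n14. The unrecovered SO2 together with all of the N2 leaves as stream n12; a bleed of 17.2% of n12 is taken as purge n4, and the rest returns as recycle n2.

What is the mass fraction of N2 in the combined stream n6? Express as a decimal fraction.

N2 enters only via n11 and leaves only via the purge: 1181×0.125 = 0.172×(N2 in n12), and the absorber passes all N2, so N2 in n6 = N2 in n12 = 858.28 kg/h.
SO2 in n6: m_A = 1181×0.875 + (1−0.172)·(1−0.710)·m_A, so m_A = 1033.4/0.7599 = 1359.9 kg/h.
n6 = 1359.9 + 858.28 = 2218.2 kg/h.
N2 fraction in n6 = 858.28/2218.2 = 0.3869.

0.3869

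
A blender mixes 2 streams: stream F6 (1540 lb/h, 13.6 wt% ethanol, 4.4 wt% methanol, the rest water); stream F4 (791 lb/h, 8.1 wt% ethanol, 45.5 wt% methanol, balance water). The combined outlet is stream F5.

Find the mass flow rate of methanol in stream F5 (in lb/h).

methanol out = methanol in = 1540×0.044 + 791×0.455 = 427.67 lb/h.

427.7 lb/h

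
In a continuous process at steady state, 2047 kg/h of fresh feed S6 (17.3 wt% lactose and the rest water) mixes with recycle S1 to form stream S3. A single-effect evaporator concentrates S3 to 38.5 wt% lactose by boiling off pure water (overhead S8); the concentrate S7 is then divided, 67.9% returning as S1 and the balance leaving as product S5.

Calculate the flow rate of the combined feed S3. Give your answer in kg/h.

3993 kg/h

Overall lactose balance (none leaves overhead): lactose in fresh feed = lactose in product, i.e. 2047×0.173 = (1−0.679)·S7·0.385.
S7 = 354.13/(0.385×0.321) = 2865.5 kg/h.
Recycle S1 = 0.679×2865.5 = 1945.7 kg/h.
Combined feed S3 = 2047 + 1945.7 = 3992.7 kg/h.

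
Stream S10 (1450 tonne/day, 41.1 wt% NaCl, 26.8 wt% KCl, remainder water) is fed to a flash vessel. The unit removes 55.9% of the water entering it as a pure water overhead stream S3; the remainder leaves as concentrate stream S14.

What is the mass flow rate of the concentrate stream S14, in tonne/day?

1190 tonne/day

water entering = 1450×0.321 = 465.45 tonne/day; overhead removed = 0.559×465.45 = 260.19 tonne/day.
Concentrate = 1450 − 260.19 = 1189.8 tonne/day.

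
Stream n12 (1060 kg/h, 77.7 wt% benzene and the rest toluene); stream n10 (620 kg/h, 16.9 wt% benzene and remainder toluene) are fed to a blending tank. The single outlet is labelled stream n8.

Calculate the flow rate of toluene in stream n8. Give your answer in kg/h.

toluene out = toluene in = 1060×0.223 + 620×0.831 = 751.6 kg/h.

751.6 kg/h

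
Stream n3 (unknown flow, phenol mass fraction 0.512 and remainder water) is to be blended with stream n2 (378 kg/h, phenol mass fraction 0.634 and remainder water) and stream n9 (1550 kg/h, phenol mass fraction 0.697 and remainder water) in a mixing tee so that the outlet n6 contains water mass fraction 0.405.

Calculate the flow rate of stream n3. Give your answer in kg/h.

2082 kg/h

Let n3 be the unknown flow. Total out = 1928 + n3.
water balance: 608 + 0.488·n3 = 0.405·(1928 + n3)
(0.488 − 0.405)·n3 = 0.405×1928 − 608 = 172.84
n3 = 172.84 / 0.083 = 2082.4 kg/h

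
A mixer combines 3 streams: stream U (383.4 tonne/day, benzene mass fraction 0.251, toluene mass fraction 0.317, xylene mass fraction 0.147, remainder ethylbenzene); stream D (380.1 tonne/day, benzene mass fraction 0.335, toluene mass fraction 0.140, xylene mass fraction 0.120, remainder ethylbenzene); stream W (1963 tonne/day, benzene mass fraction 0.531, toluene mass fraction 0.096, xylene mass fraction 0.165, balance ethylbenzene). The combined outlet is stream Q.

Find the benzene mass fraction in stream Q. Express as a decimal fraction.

0.464

Total flow out = 383.4 + 380.1 + 1963 = 2726.5 tonne/day.
benzene in = 383.4×0.251 + 380.1×0.335 + 1963×0.531 = 1265.9 tonne/day.
benzene mass fraction in Q = 1265.9/2726.5 = 0.464.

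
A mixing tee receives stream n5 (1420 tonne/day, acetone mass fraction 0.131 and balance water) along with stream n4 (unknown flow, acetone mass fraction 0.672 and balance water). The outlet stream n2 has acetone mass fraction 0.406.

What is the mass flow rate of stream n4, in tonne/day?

1468 tonne/day

Let n4 be the unknown flow. Total out = 1420 + n4.
acetone balance: 186.02 + 0.672·n4 = 0.406·(1420 + n4)
(0.672 − 0.406)·n4 = 0.406×1420 − 186.02 = 390.5
n4 = 390.5 / 0.266 = 1468 tonne/day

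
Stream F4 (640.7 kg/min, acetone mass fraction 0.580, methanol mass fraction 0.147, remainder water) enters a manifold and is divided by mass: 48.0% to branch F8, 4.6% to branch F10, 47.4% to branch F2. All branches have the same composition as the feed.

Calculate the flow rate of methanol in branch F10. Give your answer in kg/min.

Branch F10 total = 0.046×640.7 = 29.472 kg/min.
methanol in F10 = 0.147×29.472 = 4.3324 kg/min.

4.332 kg/min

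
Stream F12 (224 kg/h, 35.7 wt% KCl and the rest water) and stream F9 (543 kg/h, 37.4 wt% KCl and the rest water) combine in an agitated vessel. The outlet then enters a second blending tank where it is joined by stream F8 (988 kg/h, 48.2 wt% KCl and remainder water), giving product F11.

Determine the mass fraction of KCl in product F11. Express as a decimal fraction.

0.433

Overall, product flow = 1755 kg/h.
KCl in = 224×0.357 + 543×0.374 + 988×0.482 = 759.27 kg/h.
KCl fraction in F11 = 0.433.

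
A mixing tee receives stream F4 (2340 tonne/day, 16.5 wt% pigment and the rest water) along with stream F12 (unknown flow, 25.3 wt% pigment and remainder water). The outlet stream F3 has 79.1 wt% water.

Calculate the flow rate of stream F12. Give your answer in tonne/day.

Let F12 be the unknown flow. Total out = 2340 + F12.
water balance: 1953.9 + 0.747·F12 = 0.791·(2340 + F12)
(0.747 − 0.791)·F12 = 0.791×2340 − 1953.9 = -102.96
F12 = -102.96 / -0.044 = 2340 tonne/day

2340 tonne/day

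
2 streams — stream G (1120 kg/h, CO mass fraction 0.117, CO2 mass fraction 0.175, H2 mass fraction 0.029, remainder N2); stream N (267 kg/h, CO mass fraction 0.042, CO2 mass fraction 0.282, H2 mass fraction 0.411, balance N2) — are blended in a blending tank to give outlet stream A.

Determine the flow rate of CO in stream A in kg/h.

142.3 kg/h

CO out = CO in = 1120×0.117 + 267×0.042 = 142.25 kg/h.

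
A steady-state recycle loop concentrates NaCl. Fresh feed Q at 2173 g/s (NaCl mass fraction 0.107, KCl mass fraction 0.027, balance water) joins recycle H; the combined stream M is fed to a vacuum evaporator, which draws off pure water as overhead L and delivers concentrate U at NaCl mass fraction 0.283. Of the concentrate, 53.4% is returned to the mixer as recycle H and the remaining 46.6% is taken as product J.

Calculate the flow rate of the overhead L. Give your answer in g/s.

Overall NaCl balance (none leaves overhead): NaCl in fresh feed = NaCl in product, i.e. 2173×0.107 = (1−0.534)·U·0.283.
U = 232.51/(0.283×0.466) = 1763.1 g/s.
Recycle H = 0.534×1763.1 = 941.48 g/s.
Combined feed M = 2173 + 941.48 = 3114.5 g/s.
Overhead L = M − U = 3114.5 − 1763.1 = 1351.4 g/s.

1351 g/s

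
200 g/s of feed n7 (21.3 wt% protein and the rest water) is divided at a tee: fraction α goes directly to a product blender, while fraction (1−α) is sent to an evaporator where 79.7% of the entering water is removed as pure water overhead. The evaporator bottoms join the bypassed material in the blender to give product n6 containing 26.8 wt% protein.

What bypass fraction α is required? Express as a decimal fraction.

0.673

All 200×0.213 = 42.6 g/s of protein reaches n6, so n6 = 42.6/0.268 = 158.96 g/s and vapour = 41.045 g/s.
The evaporator receives (1−α)·200 of feed at 0.787 water and removes 0.797 of that water:
0.797×0.787×(1−α)×200 = 41.045
(1−α) = 41.045/125.45 = 0.3272;  α = 0.6728.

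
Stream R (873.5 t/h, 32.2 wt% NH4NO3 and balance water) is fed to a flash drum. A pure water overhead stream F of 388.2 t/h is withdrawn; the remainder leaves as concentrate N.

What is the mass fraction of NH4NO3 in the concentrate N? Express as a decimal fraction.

0.5796

NH4NO3 is not removed: 873.5×0.322 = 281.27 t/h of NH4NO3 enters N.
Concentrate = 873.5 − 388.2 = 485.3 t/h.
Mass fraction = 281.27/485.3 = 0.5796.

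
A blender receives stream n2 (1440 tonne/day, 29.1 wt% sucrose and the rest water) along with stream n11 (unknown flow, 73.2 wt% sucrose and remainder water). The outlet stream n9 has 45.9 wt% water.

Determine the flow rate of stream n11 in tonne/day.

Let n11 be the unknown flow. Total out = 1440 + n11.
water balance: 1021 + 0.268·n11 = 0.459·(1440 + n11)
(0.268 − 0.459)·n11 = 0.459×1440 − 1021 = -360
n11 = -360 / -0.191 = 1884.8 tonne/day

1885 tonne/day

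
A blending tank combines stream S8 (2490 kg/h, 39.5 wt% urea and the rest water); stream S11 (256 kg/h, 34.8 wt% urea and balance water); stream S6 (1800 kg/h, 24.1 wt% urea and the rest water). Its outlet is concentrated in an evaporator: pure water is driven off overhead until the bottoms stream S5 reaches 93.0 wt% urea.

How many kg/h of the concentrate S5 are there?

1620 kg/h

urea entering = 2490×0.395 + 256×0.348 + 1800×0.241 = 1506.4 kg/h.
All urea reports to S5, so S5 = 1506.4/0.930 = 1619.8 kg/h.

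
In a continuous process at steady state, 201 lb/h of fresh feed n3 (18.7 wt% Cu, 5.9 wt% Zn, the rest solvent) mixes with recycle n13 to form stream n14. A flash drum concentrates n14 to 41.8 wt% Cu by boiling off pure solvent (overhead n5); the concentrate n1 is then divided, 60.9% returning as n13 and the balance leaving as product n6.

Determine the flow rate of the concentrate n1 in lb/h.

Overall Cu balance (none leaves overhead): Cu in fresh feed = Cu in product, i.e. 201×0.187 = (1−0.609)·n1·0.418.
n1 = 37.587/(0.418×0.391) = 229.98 lb/h.

230 lb/h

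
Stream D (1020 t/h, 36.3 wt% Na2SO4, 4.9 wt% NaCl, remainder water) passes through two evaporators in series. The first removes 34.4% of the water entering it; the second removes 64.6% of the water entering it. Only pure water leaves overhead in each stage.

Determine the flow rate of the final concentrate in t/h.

559.5 t/h

water in feed = 1020×0.588 = 599.76 t/h.
After stage 1: water left = (1−0.344)×599.76 = 393.44; stream total = 813.68 t/h.
After stage 2: water left = (1−0.646)×393.44 = 139.28; final concentrate = 559.52 t/h.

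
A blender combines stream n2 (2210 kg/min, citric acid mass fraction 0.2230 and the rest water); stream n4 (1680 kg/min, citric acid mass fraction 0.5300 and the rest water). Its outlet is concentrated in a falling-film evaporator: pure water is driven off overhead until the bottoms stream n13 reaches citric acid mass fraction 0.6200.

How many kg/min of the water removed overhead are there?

1659 kg/min

citric acid entering = 2210×0.223 + 1680×0.530 = 1383.2 kg/min.
All citric acid reports to n13, so n13 = 1383.2/0.620 = 2231 kg/min.
Total feed = 3890 kg/min; overhead = 3890 − 2231 = 1659 kg/min.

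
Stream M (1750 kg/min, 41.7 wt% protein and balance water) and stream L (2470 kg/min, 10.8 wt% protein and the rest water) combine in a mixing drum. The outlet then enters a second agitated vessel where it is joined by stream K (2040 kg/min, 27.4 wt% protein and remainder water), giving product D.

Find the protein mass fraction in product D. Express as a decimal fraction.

0.2485

Overall, product flow = 6260 kg/min.
protein in = 1750×0.417 + 2470×0.108 + 2040×0.274 = 1555.5 kg/min.
protein fraction in D = 0.2485.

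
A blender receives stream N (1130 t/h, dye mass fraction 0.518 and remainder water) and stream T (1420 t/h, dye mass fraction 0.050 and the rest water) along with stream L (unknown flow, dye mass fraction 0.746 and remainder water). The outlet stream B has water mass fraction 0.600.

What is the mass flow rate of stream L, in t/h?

Let L be the unknown flow. Total out = 2550 + L.
water balance: 1893.7 + 0.254·L = 0.600·(2550 + L)
(0.254 − 0.600)·L = 0.600×2550 − 1893.7 = -363.66
L = -363.66 / -0.346 = 1051 t/h

1051 t/h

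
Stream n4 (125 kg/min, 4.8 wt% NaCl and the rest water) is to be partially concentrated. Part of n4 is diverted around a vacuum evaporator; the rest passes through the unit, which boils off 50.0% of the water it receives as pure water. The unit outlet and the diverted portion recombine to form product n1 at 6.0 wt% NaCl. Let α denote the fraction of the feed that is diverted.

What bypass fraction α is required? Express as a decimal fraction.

0.580

All 125×0.048 = 6 kg/min of NaCl reaches n1, so n1 = 6/0.060 = 100 kg/min and vapour = 25 kg/min.
The evaporator receives (1−α)·125 of feed at 0.952 water and removes 0.500 of that water:
0.500×0.952×(1−α)×125 = 25
(1−α) = 25/59.5 = 0.4202;  α = 0.5798.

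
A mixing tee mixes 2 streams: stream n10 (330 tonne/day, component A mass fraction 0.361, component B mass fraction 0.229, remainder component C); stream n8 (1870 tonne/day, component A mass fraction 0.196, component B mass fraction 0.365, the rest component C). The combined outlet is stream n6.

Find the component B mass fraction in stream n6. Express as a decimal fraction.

0.345

Total flow out = 330 + 1870 = 2200 tonne/day.
component B in = 330×0.229 + 1870×0.365 = 758.12 tonne/day.
component B mass fraction in n6 = 758.12/2200 = 0.345.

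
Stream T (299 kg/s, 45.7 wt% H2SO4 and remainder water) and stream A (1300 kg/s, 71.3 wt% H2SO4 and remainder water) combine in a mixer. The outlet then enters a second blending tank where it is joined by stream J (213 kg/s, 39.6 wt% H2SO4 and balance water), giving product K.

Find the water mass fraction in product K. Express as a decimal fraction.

Overall, product flow = 1812 kg/s.
water in = 299×0.543 + 1300×0.287 + 213×0.604 = 664.11 kg/s.
water fraction in K = 0.3665.

0.3665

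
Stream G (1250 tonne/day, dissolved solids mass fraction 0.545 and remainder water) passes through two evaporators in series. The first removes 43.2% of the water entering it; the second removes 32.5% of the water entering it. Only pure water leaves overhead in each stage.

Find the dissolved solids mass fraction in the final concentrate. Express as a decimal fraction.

water in feed = 1250×0.455 = 568.75 tonne/day.
After stage 1: water left = (1−0.432)×568.75 = 323.05; stream total = 1004.3 tonne/day.
After stage 2: water left = (1−0.325)×323.05 = 218.06; final concentrate = 899.31 tonne/day.
dissolved solids fraction = 681.25/899.31 = 0.758.

0.758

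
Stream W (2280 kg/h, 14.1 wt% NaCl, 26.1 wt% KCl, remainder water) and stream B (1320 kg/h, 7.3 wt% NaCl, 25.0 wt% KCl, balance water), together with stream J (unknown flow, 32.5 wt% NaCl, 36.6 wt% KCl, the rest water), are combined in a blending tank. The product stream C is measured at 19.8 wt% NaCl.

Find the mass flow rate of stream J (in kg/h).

Let J be the unknown flow. Total out = 3600 + J.
NaCl balance: 417.84 + 0.325·J = 0.198·(3600 + J)
(0.325 − 0.198)·J = 0.198×3600 − 417.84 = 294.96
J = 294.96 / 0.127 = 2322.5 kg/h

2323 kg/h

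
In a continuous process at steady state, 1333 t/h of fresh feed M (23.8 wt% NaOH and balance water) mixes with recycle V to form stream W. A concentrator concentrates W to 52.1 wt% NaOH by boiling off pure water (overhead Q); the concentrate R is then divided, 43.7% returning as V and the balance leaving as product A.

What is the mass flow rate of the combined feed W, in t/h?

Overall NaOH balance (none leaves overhead): NaOH in fresh feed = NaOH in product, i.e. 1333×0.238 = (1−0.437)·R·0.521.
R = 317.25/(0.521×0.563) = 1081.6 t/h.
Recycle V = 0.437×1081.6 = 472.65 t/h.
Combined feed W = 1333 + 472.65 = 1805.7 t/h.

1806 t/h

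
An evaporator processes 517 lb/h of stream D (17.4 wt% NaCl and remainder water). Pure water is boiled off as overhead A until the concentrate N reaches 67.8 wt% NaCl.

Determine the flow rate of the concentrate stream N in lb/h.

132.7 lb/h

NaCl is conserved: 517×0.174 = 89.958 lb/h all reports to the concentrate.
Concentrate = 89.958/(target fraction) = 132.68 lb/h.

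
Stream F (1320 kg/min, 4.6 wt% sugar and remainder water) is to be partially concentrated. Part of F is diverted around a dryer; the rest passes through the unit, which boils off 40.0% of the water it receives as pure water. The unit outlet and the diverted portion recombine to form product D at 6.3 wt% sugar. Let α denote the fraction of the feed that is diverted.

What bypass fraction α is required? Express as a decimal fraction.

0.293

All 1320×0.046 = 60.72 kg/min of sugar reaches D, so D = 60.72/0.063 = 963.81 kg/min and vapour = 356.19 kg/min.
The evaporator receives (1−α)·1320 of feed at 0.954 water and removes 0.400 of that water:
0.400×0.954×(1−α)×1320 = 356.19
(1−α) = 356.19/503.71 = 0.7071;  α = 0.2929.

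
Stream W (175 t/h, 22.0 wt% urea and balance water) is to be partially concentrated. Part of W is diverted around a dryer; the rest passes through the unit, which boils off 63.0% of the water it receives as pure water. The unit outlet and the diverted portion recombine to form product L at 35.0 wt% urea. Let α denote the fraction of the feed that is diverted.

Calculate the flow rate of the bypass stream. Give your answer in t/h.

42.72 t/h

All 175×0.220 = 38.5 t/h of urea reaches L, so L = 38.5/0.350 = 110 t/h and vapour = 65 t/h.
The evaporator receives (1−α)·175 of feed at 0.780 water and removes 0.630 of that water:
0.630×0.780×(1−α)×175 = 65
(1−α) = 65/85.995 = 0.7559;  α = 0.2441.
Bypass flow = 0.2441×175 = 42.725 t/h.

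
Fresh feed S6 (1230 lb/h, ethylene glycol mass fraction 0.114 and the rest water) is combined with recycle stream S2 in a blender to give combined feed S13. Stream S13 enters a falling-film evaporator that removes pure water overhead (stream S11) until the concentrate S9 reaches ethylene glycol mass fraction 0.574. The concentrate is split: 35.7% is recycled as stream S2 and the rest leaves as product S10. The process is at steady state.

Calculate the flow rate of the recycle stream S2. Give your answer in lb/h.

135.6 lb/h

Overall ethylene glycol balance (none leaves overhead): ethylene glycol in fresh feed = ethylene glycol in product, i.e. 1230×0.114 = (1−0.357)·S9·0.574.
S9 = 140.22/(0.574×0.643) = 379.92 lb/h.
Recycle S2 = 0.357×379.92 = 135.63 lb/h.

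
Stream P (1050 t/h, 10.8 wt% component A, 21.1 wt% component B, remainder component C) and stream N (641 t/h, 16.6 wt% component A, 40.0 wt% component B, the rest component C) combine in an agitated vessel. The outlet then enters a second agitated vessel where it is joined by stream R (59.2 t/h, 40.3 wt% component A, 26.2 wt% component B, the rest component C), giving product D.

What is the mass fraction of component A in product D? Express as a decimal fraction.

0.1392

Overall, product flow = 1750.2 t/h.
component A in = 1050×0.108 + 641×0.166 + 59.2×0.403 = 243.66 t/h.
component A fraction in D = 0.1392.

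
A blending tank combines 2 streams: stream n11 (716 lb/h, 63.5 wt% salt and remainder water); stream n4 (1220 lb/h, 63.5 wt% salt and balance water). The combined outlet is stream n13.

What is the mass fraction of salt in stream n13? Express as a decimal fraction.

0.6350

Total flow out = 716 + 1220 = 1936 lb/h.
salt in = 716×0.635 + 1220×0.635 = 1229.4 lb/h.
salt mass fraction in n13 = 1229.4/1936 = 0.6350.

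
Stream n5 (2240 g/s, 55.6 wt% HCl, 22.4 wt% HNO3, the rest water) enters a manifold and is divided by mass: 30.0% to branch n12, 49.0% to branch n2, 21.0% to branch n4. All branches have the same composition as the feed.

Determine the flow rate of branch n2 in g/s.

1098 g/s

Branch n2 flow = 0.490×2240 = 1097.6 g/s.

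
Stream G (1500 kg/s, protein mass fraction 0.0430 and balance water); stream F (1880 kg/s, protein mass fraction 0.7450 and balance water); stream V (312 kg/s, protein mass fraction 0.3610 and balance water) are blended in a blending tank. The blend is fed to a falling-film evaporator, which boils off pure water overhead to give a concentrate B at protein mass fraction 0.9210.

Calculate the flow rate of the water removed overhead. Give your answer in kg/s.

1979 kg/s

protein entering = 1500×0.043 + 1880×0.745 + 312×0.361 = 1577.7 kg/s.
All protein reports to B, so B = 1577.7/0.921 = 1713.1 kg/s.
Total feed = 3692 kg/s; overhead = 3692 − 1713.1 = 1978.9 kg/s.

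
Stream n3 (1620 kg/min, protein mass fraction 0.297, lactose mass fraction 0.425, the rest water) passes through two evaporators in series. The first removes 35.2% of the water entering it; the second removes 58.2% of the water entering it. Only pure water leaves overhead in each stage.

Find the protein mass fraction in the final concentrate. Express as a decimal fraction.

water in feed = 1620×0.278 = 450.36 kg/min.
After stage 1: water left = (1−0.352)×450.36 = 291.83; stream total = 1461.5 kg/min.
After stage 2: water left = (1−0.582)×291.83 = 121.99; final concentrate = 1291.6 kg/min.
protein fraction = 481.14/1291.6 = 0.373.

0.373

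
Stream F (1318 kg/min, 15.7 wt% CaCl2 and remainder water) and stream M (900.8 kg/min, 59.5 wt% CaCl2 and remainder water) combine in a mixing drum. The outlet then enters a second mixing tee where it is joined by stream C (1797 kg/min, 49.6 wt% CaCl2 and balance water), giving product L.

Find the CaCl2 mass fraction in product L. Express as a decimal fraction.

0.4069

Overall, product flow = 4015.8 kg/min.
CaCl2 in = 1318×0.157 + 900.8×0.595 + 1797×0.496 = 1634.2 kg/min.
CaCl2 fraction in L = 0.4069.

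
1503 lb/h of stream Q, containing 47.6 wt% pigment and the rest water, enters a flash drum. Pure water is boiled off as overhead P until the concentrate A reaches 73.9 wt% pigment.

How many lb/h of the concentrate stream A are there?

968.1 lb/h

pigment is conserved: 1503×0.476 = 715.43 lb/h all reports to the concentrate.
Concentrate = 715.43/(target fraction) = 968.1 lb/h.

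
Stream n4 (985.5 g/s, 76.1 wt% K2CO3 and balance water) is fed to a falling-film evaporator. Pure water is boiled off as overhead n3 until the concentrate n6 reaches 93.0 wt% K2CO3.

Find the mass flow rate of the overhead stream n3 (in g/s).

K2CO3 is conserved: 985.5×0.761 = 749.97 g/s all reports to the concentrate.
Concentrate = 749.97/(target fraction) = 806.41 g/s.
Overhead = 985.5 − 806.41 = 179.09 g/s.

179.1 g/s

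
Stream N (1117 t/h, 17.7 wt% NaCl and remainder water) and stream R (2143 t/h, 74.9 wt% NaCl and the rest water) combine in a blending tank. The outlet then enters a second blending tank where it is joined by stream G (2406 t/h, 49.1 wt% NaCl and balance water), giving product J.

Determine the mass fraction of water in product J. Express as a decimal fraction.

Overall, product flow = 5666 t/h.
water in = 1117×0.823 + 2143×0.251 + 2406×0.509 = 2681.8 t/h.
water fraction in J = 0.473.

0.473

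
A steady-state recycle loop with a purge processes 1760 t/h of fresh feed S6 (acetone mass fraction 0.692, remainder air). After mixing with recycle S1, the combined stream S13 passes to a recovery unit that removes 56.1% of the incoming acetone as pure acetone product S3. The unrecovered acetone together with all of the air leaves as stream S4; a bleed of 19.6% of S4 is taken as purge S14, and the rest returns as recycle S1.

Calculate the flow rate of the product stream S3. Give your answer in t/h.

acetone in S13: m_A = 1760×0.692 + (1−0.196)·(1−0.561)·m_A, so m_A = 1217.9/0.6470 = 1882.3 t/h.
Product S3 = 0.561×1882.3 = 1056 t/h.

1056 t/h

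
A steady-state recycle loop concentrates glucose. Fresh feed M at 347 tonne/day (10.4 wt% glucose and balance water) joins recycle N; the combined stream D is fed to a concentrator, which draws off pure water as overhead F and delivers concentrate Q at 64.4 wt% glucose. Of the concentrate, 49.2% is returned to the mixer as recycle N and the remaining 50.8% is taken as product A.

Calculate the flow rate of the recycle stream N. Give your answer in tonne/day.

Overall glucose balance (none leaves overhead): glucose in fresh feed = glucose in product, i.e. 347×0.104 = (1−0.492)·Q·0.644.
Q = 36.088/(0.644×0.508) = 110.31 tonne/day.
Recycle N = 0.492×110.31 = 54.272 tonne/day.

54.27 tonne/day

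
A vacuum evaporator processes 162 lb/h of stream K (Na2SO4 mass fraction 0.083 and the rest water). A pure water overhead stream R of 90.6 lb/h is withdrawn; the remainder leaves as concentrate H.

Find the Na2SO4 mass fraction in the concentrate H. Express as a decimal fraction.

Na2SO4 is not removed: 162×0.083 = 13.446 lb/h of Na2SO4 enters H.
Concentrate = 162 − 90.6 = 71.4 lb/h.
Mass fraction = 13.446/71.4 = 0.188.

0.188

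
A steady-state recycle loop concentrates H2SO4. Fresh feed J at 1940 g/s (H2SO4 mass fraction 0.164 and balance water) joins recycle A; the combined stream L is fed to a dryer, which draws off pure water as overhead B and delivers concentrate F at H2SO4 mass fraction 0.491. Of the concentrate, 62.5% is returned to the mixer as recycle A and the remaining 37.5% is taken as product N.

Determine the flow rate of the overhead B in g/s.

Overall H2SO4 balance (none leaves overhead): H2SO4 in fresh feed = H2SO4 in product, i.e. 1940×0.164 = (1−0.625)·F·0.491.
F = 318.16/(0.491×0.375) = 1728 g/s.
Recycle A = 0.625×1728 = 1080 g/s.
Combined feed L = 1940 + 1080 = 3020 g/s.
Overhead B = L − F = 3020 − 1728 = 1292 g/s.

1292 g/s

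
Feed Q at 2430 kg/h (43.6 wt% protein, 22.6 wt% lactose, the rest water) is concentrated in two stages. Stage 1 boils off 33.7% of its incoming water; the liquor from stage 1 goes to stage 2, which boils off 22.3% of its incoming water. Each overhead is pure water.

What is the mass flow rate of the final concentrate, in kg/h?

2032 kg/h

water in feed = 2430×0.338 = 821.34 kg/h.
After stage 1: water left = (1−0.337)×821.34 = 544.55; stream total = 2153.2 kg/h.
After stage 2: water left = (1−0.223)×544.55 = 423.11; final concentrate = 2031.8 kg/h.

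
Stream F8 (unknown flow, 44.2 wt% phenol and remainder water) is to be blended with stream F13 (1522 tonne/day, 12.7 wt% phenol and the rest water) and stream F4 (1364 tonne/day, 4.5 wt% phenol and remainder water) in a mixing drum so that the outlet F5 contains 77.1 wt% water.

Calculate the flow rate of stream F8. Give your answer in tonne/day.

Let F8 be the unknown flow. Total out = 2886 + F8.
water balance: 2631.3 + 0.558·F8 = 0.771·(2886 + F8)
(0.558 − 0.771)·F8 = 0.771×2886 − 2631.3 = -406.22
F8 = -406.22 / -0.213 = 1907.1 tonne/day

1907 tonne/day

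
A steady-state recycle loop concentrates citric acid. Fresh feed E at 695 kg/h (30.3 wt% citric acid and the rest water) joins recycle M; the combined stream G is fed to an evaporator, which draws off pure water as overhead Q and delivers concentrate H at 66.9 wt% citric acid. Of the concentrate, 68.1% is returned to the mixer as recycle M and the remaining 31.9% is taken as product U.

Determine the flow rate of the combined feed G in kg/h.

Overall citric acid balance (none leaves overhead): citric acid in fresh feed = citric acid in product, i.e. 695×0.303 = (1−0.681)·H·0.669.
H = 210.59/(0.669×0.319) = 986.76 kg/h.
Recycle M = 0.681×986.76 = 671.98 kg/h.
Combined feed G = 695 + 671.98 = 1367 kg/h.

1367 kg/h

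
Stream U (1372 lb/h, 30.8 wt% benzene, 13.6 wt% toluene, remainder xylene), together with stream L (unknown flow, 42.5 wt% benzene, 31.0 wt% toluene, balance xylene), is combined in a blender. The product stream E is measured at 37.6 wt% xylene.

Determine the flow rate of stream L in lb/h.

2225 lb/h

Let L be the unknown flow. Total out = 1372 + L.
xylene balance: 762.83 + 0.265·L = 0.376·(1372 + L)
(0.265 − 0.376)·L = 0.376×1372 − 762.83 = -246.96
L = -246.96 / -0.111 = 2224.9 lb/h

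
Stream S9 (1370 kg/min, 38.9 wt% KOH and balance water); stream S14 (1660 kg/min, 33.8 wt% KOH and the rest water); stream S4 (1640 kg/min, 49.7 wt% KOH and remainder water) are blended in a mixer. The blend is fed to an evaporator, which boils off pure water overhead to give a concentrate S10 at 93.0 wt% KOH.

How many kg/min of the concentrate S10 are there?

KOH entering = 1370×0.389 + 1660×0.338 + 1640×0.497 = 1909.1 kg/min.
All KOH reports to S10, so S10 = 1909.1/0.930 = 2052.8 kg/min.

2053 kg/min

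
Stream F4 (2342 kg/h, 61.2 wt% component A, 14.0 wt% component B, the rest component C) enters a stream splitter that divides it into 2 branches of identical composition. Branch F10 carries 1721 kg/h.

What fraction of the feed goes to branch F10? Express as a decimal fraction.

0.735

Fraction to F10 = 1721/2342 = 0.7348.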